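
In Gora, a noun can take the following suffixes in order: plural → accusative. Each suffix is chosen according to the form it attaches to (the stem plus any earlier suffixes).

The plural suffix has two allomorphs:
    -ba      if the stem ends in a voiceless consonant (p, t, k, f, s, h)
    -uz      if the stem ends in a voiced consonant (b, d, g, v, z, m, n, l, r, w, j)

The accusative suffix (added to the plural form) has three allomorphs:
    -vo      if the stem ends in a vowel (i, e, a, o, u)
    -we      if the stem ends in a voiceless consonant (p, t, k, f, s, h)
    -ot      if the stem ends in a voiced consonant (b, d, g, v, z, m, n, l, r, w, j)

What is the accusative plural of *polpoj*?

polpojuzot

*polpoj*: final consonant = /j/, voiced → -uz → *polpojuz*.
The plural form *polpojuz*: final sound = /z/, a voiced consonant → -ot → *polpojuzot*.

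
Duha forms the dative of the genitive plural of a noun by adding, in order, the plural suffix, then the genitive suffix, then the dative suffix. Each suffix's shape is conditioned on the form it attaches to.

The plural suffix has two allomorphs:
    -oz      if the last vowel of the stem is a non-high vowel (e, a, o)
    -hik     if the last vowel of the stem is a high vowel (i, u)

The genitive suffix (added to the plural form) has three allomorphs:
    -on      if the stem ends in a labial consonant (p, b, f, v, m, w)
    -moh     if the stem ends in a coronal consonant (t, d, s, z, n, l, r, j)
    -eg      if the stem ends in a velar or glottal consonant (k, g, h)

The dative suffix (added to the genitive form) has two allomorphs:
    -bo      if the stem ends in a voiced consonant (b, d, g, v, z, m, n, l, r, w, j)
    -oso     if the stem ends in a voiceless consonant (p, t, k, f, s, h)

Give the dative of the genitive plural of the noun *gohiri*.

Since the last vowel of *gohiri* is /i/ (a high vowel), it takes -hik, giving *gohirihik*.
Since the final consonant of the plural form *gohirihik* is /k/ (velar/glottal), it takes -eg, giving *gohirihikeg*.
Since the final consonant of the genitive form *gohirihikeg* is /g/ (voiced), it takes -bo, giving *gohirihikegbo*.

gohirihikegbo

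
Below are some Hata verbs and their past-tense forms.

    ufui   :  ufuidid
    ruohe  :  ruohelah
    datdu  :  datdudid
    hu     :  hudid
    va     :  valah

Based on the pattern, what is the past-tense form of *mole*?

The alternation tracks the last vowel of the stem — -did when the last vowel of the stem is a high vowel (*ufui*, *datdu*, *hu*); -lah when the last vowel of the stem is a non-high vowel (*ruohe*, *va*).
*mole* — last vowel /e/ (a non-high vowel) → -lah → *molelah*.

molelah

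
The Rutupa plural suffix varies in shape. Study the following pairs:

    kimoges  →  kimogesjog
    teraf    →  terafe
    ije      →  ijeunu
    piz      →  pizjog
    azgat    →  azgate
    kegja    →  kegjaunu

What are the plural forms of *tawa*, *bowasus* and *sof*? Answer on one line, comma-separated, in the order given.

tawaunu, bowasusjog, sofe

The suffix is conditioned by the final sound: -jog when the stem ends in a sibilant (*kimoges*, *piz*); -e when the stem ends in a non-sibilant consonant (*teraf*, *azgat*); -unu when the stem ends in a vowel (*ije*, *kegja*).
Since the final sound of *tawa* is /a/ (a vowel), it takes -unu, giving *tawaunu*.
Since the final sound of *bowasus* is /s/ (a sibilant), it takes -jog, giving *bowasusjog*.
Since the final sound of *sof* is /f/ (a non-sibilant consonant), it takes -e, giving *sofe*.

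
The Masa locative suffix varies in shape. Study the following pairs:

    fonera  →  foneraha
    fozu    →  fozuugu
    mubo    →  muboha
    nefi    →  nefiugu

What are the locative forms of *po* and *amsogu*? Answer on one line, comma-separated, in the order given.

poha, amsoguugu

The alternation tracks the last vowel of the stem — -ugu when the last vowel of the stem is a high vowel (*fozu*, *nefi*); -ha when the last vowel of the stem is a non-high vowel (*fonera*, *mubo*).
Since the last vowel of *po* is /o/ (a non-high vowel), it takes -ha, giving *poha*.
*amsogu*: last vowel = /u/, a high vowel → -ugu → *amsoguugu*.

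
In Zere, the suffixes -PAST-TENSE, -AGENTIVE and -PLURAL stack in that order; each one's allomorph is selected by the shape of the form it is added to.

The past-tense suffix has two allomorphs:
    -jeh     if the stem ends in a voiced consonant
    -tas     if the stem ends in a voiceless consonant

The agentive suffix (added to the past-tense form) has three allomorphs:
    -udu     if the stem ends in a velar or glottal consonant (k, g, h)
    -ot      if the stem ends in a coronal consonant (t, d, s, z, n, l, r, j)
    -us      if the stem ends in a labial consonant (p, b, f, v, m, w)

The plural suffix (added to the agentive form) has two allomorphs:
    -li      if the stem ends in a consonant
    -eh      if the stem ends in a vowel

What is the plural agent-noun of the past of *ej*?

ejjehudueh

*ej* — final consonant /j/ (voiced) → -jeh → *ejjeh*.
The past-tense form *ejjeh*: final consonant = /h/, velar/glottal → -udu → *ejjehudu*.
The agentive form *ejjehudu* — final sound /u/ (a vowel) → -eh → *ejjehudueh*.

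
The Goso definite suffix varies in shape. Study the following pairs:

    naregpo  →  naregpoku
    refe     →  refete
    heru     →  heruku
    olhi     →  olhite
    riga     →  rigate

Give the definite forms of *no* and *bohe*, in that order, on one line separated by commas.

The pattern is rounding harmony: -ku when the last vowel of the stem is a rounded vowel (*naregpo*, *heru*); -te when the last vowel of the stem is an unrounded vowel (*refe*, *olhi*, *riga*).
Since the last vowel of *no* is /o/ (a rounded vowel), it takes -ku, giving *noku*.
*bohe*: last vowel = /e/, an unrounded vowel → -te → *bohete*.

noku, bohete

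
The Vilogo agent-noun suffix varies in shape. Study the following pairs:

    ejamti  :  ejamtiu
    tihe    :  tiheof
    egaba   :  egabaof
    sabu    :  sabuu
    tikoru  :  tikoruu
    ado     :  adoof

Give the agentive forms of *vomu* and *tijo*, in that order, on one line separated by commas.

The pattern is height harmony: -u when the last vowel of the stem is a high vowel (*ejamti*, *sabu*, *tikoru*); -of when the last vowel of the stem is a non-high vowel (*tihe*, *egaba*, *ado*).
*vomu* — last vowel /u/ (a high vowel) → -u → *vomuu*.
*tijo* — last vowel /o/ (a non-high vowel) → -of → *tijoof*.

vomuu, tijoof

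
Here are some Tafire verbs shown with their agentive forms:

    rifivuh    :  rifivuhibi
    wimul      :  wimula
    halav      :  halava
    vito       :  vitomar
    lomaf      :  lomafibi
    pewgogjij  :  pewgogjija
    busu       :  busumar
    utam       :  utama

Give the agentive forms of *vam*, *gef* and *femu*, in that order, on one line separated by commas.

vama, gefibi, femumar

The pattern is voicing of the final sound: -ibi when the stem ends in a voiceless consonant (*rifivuh*, *lomaf*); -a when the stem ends in a voiced consonant (*wimul*, *halav*, *pewgogjij*, *utam*); -mar when the stem ends in a vowel (*vito*, *busu*).
The final sound of *vam* is /m/, which is a voiced consonant, so the suffix is -a, giving *vama*.
*gef*: final sound = /f/, a voiceless consonant → -ibi → *gefibi*.
The final sound of *femu* is /u/, which is a vowel, so the suffix is -mar, giving *femumar*.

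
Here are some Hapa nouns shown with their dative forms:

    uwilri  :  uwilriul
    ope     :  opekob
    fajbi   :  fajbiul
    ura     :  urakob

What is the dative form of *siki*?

sikiul

Looking at the last vowel of each stem: -ul when the last vowel of the stem is a high vowel (*uwilri*, *fajbi*); -kob when the last vowel of the stem is a non-high vowel (*ope*, *ura*).
*siki* — last vowel /i/ (a high vowel) → -ul → *sikiul*.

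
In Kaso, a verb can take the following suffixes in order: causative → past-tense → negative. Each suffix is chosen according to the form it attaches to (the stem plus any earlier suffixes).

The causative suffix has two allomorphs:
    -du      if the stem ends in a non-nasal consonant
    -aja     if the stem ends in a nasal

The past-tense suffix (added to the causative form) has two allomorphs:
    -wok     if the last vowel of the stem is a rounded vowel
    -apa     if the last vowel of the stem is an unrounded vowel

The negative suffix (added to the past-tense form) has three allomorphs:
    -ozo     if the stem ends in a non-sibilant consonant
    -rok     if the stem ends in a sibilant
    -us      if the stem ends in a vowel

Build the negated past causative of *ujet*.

*ujet*: final consonant = /t/, non-nasal → -du → *ujetdu*.
The causative form *ujetdu*: last vowel = /u/, a rounded vowel → -wok → *ujetduwok*.
The past-tense form *ujetduwok* — final sound /k/ (a non-sibilant consonant) → -ozo → *ujetduwokozo*.

ujetduwokozo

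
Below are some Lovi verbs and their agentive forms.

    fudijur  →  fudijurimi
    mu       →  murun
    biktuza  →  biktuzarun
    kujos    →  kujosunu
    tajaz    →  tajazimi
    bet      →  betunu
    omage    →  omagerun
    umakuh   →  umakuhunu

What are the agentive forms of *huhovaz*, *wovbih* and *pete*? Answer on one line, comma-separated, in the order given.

huhovazimi, wovbihunu, peterun

The suffix is conditioned by the final sound: -unu when the stem ends in a voiceless consonant (*kujos*, *bet*, *umakuh*); -imi when the stem ends in a voiced consonant (*fudijur*, *tajaz*); -run when the stem ends in a vowel (*mu*, *biktuza*, *omage*).
Since the final sound of *huhovaz* is /z/ (a voiced consonant), it takes -imi, giving *huhovazimi*.
Since the final sound of *wovbih* is /h/ (a voiceless consonant), it takes -unu, giving *wovbihunu*.
Since the final sound of *pete* is /e/ (a vowel), it takes -run, giving *peterun*.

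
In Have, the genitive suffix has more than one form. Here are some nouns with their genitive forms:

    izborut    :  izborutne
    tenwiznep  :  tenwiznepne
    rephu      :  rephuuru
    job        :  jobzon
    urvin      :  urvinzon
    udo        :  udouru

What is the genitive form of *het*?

The pattern is voicing of the final sound: -ne when the stem ends in a voiceless consonant (*izborut*, *tenwiznep*); -zon when the stem ends in a voiced consonant (*job*, *urvin*); -uru when the stem ends in a vowel (*rephu*, *udo*).
*het* — final sound /t/ (a voiceless consonant) → -ne → *hetne*.

hetne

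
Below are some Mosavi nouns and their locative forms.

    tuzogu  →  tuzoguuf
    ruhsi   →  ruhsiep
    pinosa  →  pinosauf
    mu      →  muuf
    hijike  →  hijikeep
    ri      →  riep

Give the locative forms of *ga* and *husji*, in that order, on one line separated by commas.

The pattern is front/back vowel harmony: -ep when the last vowel of the stem is a front vowel (*ruhsi*, *hijike*, *ri*); -uf when the last vowel of the stem is a back vowel (*tuzogu*, *pinosa*, *mu*).
The last vowel of *ga* is /a/, which is a back vowel, so the suffix is -uf, giving *gauf*.
*husji*: last vowel = /i/, a front vowel → -ep → *husjiep*.

gauf, husjiep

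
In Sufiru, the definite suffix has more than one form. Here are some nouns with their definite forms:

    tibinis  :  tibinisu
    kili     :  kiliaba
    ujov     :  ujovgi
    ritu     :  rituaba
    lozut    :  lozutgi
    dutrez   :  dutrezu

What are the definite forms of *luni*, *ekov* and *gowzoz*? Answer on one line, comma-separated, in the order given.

The suffix is conditioned by the final sound: -u when the stem ends in a sibilant (*tibinis*, *dutrez*); -gi when the stem ends in a non-sibilant consonant (*ujov*, *lozut*); -aba when the stem ends in a vowel (*kili*, *ritu*).
Since the final sound of *luni* is /i/ (a vowel), it takes -aba, giving *luniaba*.
*ekov*: final sound = /v/, a non-sibilant consonant → -gi → *ekovgi*.
*gowzoz*: final sound = /z/, a sibilant → -u → *gowzozu*.

luniaba, ekovgi, gowzozu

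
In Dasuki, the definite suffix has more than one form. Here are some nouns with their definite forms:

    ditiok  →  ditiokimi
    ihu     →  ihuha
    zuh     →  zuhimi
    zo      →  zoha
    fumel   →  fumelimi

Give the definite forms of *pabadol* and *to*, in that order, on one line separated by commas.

pabadolimi, toha

Looking at the final sound of each stem: -imi when the stem ends in a consonant (*ditiok*, *zuh*, *fumel*); -ha when the stem ends in a vowel (*ihu*, *zo*).
*pabadol*: final sound = /l/, a consonant → -imi → *pabadolimi*.
Since the final sound of *to* is /o/ (a vowel), it takes -ha, giving *toha*.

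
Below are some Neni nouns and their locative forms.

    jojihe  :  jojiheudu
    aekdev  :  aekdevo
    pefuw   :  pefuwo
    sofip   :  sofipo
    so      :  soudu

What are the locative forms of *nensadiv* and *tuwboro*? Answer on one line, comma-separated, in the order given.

Looking at the final sound of each stem: -o when the stem ends in a consonant (*aekdev*, *pefuw*, *sofip*); -udu when the stem ends in a vowel (*jojihe*, *so*).
*nensadiv*: final sound = /v/, a consonant → -o → *nensadivo*.
Since the final sound of *tuwboro* is /o/ (a vowel), it takes -udu, giving *tuwboroudu*.

nensadivo, tuwboroudu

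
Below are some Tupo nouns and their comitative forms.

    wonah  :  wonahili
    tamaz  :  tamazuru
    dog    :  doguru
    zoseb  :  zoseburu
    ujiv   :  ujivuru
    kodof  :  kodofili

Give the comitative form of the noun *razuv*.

Looking at the final consonant of each stem: -ili when the stem ends in a voiceless consonant (*wonah*, *kodof*); -uru when the stem ends in a voiced consonant (*tamaz*, *dog*, *zoseb*, *ujiv*).
*razuv* — final consonant /v/ (voiced) → -uru → *razuvuru*.

razuvuru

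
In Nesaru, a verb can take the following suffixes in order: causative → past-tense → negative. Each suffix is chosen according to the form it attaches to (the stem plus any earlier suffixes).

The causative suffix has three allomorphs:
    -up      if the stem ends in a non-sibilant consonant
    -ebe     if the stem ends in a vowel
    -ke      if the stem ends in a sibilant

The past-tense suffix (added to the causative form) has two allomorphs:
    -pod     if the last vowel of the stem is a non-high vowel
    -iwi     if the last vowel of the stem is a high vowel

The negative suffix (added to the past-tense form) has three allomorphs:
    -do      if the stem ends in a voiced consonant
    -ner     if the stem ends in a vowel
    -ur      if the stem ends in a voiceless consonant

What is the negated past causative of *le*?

*le*: final sound = /e/, a vowel → -ebe → *leebe*.
The last vowel of the causative form *leebe* is /e/, which is a non-high vowel, so the past-tense suffix is -pod, giving *leebepod*.
The past-tense form *leebepod*: final sound = /d/, a voiced consonant → -do → *leebepoddo*.

leebepoddo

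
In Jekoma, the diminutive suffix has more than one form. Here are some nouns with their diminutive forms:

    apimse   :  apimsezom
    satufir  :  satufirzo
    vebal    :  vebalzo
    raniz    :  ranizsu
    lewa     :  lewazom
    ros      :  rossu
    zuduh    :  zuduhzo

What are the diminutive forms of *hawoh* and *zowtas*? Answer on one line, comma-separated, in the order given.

hawohzo, zowtassu

Looking at the final sound of each stem: -su when the stem ends in a sibilant (*raniz*, *ros*); -zo when the stem ends in a non-sibilant consonant (*satufir*, *vebal*, *zuduh*); -zom when the stem ends in a vowel (*apimse*, *lewa*).
Since the final sound of *hawoh* is /h/ (a non-sibilant consonant), it takes -zo, giving *hawohzo*.
*zowtas*: final sound = /s/, a sibilant → -su → *zowtassu*.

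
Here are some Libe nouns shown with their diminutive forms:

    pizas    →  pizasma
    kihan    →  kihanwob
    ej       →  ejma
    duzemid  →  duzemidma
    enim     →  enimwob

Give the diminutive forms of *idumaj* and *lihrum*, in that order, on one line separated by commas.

idumajma, lihrumwob

The pattern is nasality of the final consonant: -wob when the stem ends in a nasal (*kihan*, *enim*); -ma when the stem ends in a non-nasal consonant (*pizas*, *ej*, *duzemid*).
*idumaj* — final consonant /j/ (non-nasal) → -ma → *idumajma*.
The final consonant of *lihrum* is /m/, which is a nasal, so the suffix is -wob, giving *lihrumwob*.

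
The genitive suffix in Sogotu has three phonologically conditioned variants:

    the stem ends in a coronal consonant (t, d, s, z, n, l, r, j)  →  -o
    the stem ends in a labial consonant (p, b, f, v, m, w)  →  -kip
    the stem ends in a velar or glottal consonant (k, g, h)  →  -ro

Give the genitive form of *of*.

Since the final consonant of *of* is /f/ (labial), it takes -kip, giving *ofkip*.

ofkip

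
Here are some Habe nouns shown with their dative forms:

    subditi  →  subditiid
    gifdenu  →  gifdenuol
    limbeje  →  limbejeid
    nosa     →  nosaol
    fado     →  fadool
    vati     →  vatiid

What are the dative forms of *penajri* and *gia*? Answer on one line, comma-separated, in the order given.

penajriid, giaol

The alternation tracks the last vowel of the stem — -id when the last vowel of the stem is a front vowel (*subditi*, *limbeje*, *vati*); -ol when the last vowel of the stem is a back vowel (*gifdenu*, *nosa*, *fado*).
*penajri*: last vowel = /i/, a front vowel → -id → *penajriid*.
*gia*: last vowel = /a/, a back vowel → -ol → *giaol*.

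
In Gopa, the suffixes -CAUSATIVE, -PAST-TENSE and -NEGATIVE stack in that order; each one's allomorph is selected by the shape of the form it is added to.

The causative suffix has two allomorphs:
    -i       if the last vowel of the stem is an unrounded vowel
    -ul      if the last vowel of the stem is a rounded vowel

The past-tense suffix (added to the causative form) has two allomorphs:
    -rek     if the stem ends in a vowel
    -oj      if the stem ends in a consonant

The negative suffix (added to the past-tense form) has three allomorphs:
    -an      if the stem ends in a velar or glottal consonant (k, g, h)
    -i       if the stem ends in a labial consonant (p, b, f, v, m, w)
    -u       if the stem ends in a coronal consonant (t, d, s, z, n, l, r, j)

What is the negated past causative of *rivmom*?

rivmomuloju

*rivmom*: last vowel = /o/, a rounded vowel → -ul → *rivmomul*.
The final sound of the causative form *rivmomul* is /l/, which is a consonant, so the past-tense suffix is -oj, giving *rivmomuloj*.
Since the final consonant of the past-tense form *rivmomuloj* is /j/ (coronal), it takes -u, giving *rivmomuloju*.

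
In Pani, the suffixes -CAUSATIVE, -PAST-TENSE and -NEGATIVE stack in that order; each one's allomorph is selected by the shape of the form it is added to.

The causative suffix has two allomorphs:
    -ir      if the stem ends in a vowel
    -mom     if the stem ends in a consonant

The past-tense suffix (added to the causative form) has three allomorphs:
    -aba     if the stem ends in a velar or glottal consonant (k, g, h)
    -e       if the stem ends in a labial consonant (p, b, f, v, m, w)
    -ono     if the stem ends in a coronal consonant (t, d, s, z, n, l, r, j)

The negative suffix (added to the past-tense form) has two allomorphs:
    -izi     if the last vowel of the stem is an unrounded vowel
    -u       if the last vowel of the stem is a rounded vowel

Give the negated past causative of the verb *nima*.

Since the final sound of *nima* is /a/ (a vowel), it takes -ir, giving *nimair*.
Since the final consonant of the causative form *nimair* is /r/ (coronal), it takes -ono, giving *nimairono*.
The past-tense form *nimairono* — last vowel /o/ (a rounded vowel) → -u → *nimaironou*.

nimaironou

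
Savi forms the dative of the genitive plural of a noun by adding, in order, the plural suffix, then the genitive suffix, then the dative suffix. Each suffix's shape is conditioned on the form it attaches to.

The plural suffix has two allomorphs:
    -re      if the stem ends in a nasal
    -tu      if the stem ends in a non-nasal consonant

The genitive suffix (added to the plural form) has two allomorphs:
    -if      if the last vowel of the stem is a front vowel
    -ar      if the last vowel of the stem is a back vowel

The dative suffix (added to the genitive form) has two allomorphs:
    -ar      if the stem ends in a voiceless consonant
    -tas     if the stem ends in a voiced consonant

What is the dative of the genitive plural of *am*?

*am* — final consonant /m/ (a nasal) → -re → *amre*.
The plural form *amre* — last vowel /e/ (a front vowel) → -if → *amreif*.
The genitive form *amreif*: final consonant = /f/, voiceless → -ar → *amreifar*.

amreifar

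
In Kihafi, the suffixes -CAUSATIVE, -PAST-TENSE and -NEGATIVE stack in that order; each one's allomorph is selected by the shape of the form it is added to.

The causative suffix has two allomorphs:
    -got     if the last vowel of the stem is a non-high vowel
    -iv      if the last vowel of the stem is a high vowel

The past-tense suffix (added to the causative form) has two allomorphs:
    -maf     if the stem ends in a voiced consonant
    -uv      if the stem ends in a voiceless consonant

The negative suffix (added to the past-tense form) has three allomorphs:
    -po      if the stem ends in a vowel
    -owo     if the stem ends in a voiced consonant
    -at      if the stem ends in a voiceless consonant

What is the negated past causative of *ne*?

negotuvowo

*ne*: last vowel = /e/, a non-high vowel → -got → *negot*.
The final consonant of the causative form *negot* is /t/, which is voiceless, so the past-tense suffix is -uv, giving *negotuv*.
Since the final sound of the past-tense form *negotuv* is /v/ (a voiced consonant), it takes -owo, giving *negotuvowo*.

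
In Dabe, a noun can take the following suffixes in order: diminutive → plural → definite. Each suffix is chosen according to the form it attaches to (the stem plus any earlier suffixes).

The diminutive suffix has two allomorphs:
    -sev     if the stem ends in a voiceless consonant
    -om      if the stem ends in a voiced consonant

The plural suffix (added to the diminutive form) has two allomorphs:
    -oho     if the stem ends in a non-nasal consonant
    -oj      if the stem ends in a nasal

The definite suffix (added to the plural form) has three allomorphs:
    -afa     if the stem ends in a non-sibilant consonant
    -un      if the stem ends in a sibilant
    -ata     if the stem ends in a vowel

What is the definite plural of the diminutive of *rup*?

rupsevohoata

*rup*: final consonant = /p/, voiceless → -sev → *rupsev*.
Since the final consonant of the diminutive form *rupsev* is /v/ (non-nasal), it takes -oho, giving *rupsevoho*.
The plural form *rupsevoho* — final sound /o/ (a vowel) → -ata → *rupsevohoata*.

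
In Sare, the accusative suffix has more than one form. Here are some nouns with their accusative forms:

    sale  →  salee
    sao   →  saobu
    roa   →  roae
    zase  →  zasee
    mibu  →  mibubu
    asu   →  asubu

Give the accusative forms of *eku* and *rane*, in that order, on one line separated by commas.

The pattern is rounding harmony: -bu when the last vowel of the stem is a rounded vowel (*sao*, *mibu*, *asu*); -e when the last vowel of the stem is an unrounded vowel (*sale*, *roa*, *zase*).
Since the last vowel of *eku* is /u/ (a rounded vowel), it takes -bu, giving *ekubu*.
*rane*: last vowel = /e/, an unrounded vowel → -e → *ranee*.

ekubu, ranee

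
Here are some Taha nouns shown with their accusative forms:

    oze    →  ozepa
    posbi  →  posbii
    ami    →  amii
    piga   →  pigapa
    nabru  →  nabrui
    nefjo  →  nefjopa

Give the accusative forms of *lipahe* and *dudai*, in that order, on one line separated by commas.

lipahepa, dudaii

The alternation tracks the last vowel of the stem — -i when the last vowel of the stem is a high vowel (*posbi*, *ami*, *nabru*); -pa when the last vowel of the stem is a non-high vowel (*oze*, *piga*, *nefjo*).
*lipahe* — last vowel /e/ (a non-high vowel) → -pa → *lipahepa*.
*dudai* — last vowel /i/ (a high vowel) → -i → *dudaii*.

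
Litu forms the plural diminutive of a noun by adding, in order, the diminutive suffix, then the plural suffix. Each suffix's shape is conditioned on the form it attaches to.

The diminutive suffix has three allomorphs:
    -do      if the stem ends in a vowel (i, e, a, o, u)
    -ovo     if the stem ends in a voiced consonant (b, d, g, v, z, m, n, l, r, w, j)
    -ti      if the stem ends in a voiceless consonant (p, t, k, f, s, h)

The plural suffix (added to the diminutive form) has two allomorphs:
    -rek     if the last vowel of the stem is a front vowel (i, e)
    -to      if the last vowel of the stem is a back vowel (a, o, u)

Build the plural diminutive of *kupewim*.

The final sound of *kupewim* is /m/, which is a voiced consonant, so the diminutive suffix is -ovo, giving *kupewimovo*.
The diminutive form *kupewimovo* — last vowel /o/ (a back vowel) → -to → *kupewimovoto*.

kupewimovoto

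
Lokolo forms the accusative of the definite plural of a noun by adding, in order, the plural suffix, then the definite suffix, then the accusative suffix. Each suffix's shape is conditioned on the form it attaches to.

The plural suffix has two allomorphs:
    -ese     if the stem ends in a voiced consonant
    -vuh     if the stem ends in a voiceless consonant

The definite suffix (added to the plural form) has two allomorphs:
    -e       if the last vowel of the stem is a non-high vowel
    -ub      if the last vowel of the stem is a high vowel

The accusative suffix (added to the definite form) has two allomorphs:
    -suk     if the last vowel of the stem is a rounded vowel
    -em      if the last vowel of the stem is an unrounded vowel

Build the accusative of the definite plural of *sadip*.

*sadip* — final consonant /p/ (voiceless) → -vuh → *sadipvuh*.
Since the last vowel of the plural form *sadipvuh* is /u/ (a high vowel), it takes -ub, giving *sadipvuhub*.
The definite form *sadipvuhub* — last vowel /u/ (a rounded vowel) → -suk → *sadipvuhubsuk*.

sadipvuhubsuk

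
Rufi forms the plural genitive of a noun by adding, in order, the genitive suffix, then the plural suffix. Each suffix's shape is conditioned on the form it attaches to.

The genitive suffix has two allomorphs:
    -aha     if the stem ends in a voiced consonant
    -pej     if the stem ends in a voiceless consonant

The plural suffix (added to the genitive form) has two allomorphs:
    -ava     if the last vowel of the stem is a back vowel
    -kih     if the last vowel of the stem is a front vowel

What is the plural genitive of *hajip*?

*hajip* — final consonant /p/ (voiceless) → -pej → *hajippej*.
Since the last vowel of the genitive form *hajippej* is /e/ (a front vowel), it takes -kih, giving *hajippejkih*.

hajippejkih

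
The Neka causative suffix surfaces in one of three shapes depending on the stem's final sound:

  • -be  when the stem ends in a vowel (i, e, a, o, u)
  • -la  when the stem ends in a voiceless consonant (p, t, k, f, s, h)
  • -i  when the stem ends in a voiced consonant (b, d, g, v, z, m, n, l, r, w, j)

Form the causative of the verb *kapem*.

kapemi

*kapem* — final sound /m/ (a voiced consonant) → -i → *kapemi*.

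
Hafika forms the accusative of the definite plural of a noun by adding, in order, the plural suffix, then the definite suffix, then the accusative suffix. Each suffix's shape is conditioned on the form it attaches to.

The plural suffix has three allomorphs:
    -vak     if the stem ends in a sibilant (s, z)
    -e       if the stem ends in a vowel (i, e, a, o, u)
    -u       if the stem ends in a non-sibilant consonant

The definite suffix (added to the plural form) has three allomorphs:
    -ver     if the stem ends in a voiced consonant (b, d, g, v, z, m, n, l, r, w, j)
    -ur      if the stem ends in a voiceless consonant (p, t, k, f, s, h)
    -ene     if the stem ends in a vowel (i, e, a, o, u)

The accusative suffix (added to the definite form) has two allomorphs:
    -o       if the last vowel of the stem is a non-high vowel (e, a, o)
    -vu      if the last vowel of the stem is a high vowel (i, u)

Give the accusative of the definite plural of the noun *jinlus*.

*jinlus* — final sound /s/ (a sibilant) → -vak → *jinlusvak*.
The plural form *jinlusvak*: final sound = /k/, a voiceless consonant → -ur → *jinlusvakur*.
The last vowel of the definite form *jinlusvakur* is /u/, which is a high vowel, so the accusative suffix is -vu, giving *jinlusvakurvu*.

jinlusvakurvu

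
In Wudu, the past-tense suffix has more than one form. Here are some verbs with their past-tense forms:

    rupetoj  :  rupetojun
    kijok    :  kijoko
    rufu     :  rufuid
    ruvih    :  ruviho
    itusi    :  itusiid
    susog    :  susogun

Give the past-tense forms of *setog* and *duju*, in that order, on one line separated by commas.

setogun, dujuid

Looking at the final sound of each stem: -o when the stem ends in a voiceless consonant (*kijok*, *ruvih*); -un when the stem ends in a voiced consonant (*rupetoj*, *susog*); -id when the stem ends in a vowel (*rufu*, *itusi*).
*setog*: final sound = /g/, a voiced consonant → -un → *setogun*.
Since the final sound of *duju* is /u/ (a vowel), it takes -id, giving *dujuid*.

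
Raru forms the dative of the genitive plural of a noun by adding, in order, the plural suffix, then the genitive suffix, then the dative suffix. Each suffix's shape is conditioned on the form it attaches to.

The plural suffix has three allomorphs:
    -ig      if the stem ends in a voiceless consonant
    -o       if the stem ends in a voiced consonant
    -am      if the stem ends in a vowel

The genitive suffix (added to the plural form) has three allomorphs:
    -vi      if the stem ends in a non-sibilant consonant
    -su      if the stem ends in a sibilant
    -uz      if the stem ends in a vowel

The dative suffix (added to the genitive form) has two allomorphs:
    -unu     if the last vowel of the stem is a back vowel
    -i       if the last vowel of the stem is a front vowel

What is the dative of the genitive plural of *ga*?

gaamvii

*ga* — final sound /a/ (a vowel) → -am → *gaam*.
The plural form *gaam*: final sound = /m/, a non-sibilant consonant → -vi → *gaamvi*.
Since the last vowel of the genitive form *gaamvi* is /i/ (a front vowel), it takes -i, giving *gaamvii*.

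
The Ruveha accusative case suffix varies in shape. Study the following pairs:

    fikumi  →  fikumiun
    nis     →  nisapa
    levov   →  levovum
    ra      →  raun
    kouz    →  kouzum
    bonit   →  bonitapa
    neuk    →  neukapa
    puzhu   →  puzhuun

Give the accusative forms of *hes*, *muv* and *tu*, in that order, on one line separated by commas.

hesapa, muvum, tuun

Looking at the final sound of each stem: -apa when the stem ends in a voiceless consonant (*nis*, *bonit*, *neuk*); -um when the stem ends in a voiced consonant (*levov*, *kouz*); -un when the stem ends in a vowel (*fikumi*, *ra*, *puzhu*).
*hes* — final sound /s/ (a voiceless consonant) → -apa → *hesapa*.
The final sound of *muv* is /v/, which is a voiced consonant, so the suffix is -um, giving *muvum*.
*tu*: final sound = /u/, a vowel → -un → *tuun*.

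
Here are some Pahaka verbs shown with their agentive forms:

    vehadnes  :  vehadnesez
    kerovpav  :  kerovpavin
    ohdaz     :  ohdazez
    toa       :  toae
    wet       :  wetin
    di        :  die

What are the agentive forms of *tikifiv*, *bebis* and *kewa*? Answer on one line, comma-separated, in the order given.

tikifivin, bebisez, kewae

The pattern is sibilance of the final sound: -ez when the stem ends in a sibilant (*vehadnes*, *ohdaz*); -in when the stem ends in a non-sibilant consonant (*kerovpav*, *wet*); -e when the stem ends in a vowel (*toa*, *di*).
*tikifiv* — final sound /v/ (a non-sibilant consonant) → -in → *tikifivin*.
*bebis* — final sound /s/ (a sibilant) → -ez → *bebisez*.
*kewa* — final sound /a/ (a vowel) → -e → *kewae*.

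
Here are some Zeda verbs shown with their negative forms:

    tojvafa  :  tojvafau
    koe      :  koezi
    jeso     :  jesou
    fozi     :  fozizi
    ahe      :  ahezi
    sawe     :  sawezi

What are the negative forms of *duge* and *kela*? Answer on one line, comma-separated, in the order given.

dugezi, kelau

The suffix is conditioned by the last vowel: -zi when the last vowel of the stem is a front vowel (*koe*, *fozi*, *ahe*, *sawe*); -u when the last vowel of the stem is a back vowel (*tojvafa*, *jeso*).
*duge* — last vowel /e/ (a front vowel) → -zi → *dugezi*.
*kela* — last vowel /a/ (a back vowel) → -u → *kelau*.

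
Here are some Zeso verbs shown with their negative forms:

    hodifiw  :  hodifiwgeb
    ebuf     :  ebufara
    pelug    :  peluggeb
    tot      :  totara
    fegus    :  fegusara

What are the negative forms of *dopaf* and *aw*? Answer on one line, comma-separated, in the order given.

The pattern is voicing of the final consonant: -ara when the stem ends in a voiceless consonant (*ebuf*, *tot*, *fegus*); -geb when the stem ends in a voiced consonant (*hodifiw*, *pelug*).
*dopaf*: final consonant = /f/, voiceless → -ara → *dopafara*.
The final consonant of *aw* is /w/, which is voiced, so the suffix is -geb, giving *awgeb*.

dopafara, awgeb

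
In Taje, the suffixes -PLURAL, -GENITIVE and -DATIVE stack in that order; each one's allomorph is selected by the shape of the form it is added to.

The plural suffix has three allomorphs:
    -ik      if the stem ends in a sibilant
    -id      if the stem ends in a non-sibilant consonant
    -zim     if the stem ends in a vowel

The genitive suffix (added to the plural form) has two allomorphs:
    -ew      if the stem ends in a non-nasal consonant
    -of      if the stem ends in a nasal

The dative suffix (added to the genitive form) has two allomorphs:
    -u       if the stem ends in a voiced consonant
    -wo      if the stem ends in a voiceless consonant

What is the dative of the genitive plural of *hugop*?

Since the final sound of *hugop* is /p/ (a non-sibilant consonant), it takes -id, giving *hugopid*.
The plural form *hugopid*: final consonant = /d/, non-nasal → -ew → *hugopidew*.
The final consonant of the genitive form *hugopidew* is /w/, which is voiced, so the dative suffix is -u, giving *hugopidewu*.

hugopidewu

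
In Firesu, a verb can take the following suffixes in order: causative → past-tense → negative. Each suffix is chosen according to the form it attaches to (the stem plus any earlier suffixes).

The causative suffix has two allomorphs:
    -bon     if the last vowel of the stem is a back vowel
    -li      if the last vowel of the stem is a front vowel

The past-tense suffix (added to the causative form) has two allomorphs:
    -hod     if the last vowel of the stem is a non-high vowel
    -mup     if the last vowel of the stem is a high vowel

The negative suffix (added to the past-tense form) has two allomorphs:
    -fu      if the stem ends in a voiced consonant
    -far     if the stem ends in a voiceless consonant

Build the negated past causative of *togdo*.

Since the last vowel of *togdo* is /o/ (a back vowel), it takes -bon, giving *togdobon*.
The causative form *togdobon*: last vowel = /o/, a non-high vowel → -hod → *togdobonhod*.
The past-tense form *togdobonhod* — final consonant /d/ (voiced) → -fu → *togdobonhodfu*.

togdobonhodfu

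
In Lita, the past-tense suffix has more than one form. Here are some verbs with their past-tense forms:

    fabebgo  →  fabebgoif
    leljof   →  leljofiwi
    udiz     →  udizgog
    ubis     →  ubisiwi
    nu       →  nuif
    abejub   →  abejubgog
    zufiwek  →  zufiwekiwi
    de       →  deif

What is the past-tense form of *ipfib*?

The pattern is voicing of the final sound: -iwi when the stem ends in a voiceless consonant (*leljof*, *ubis*, *zufiwek*); -gog when the stem ends in a voiced consonant (*udiz*, *abejub*); -if when the stem ends in a vowel (*fabebgo*, *nu*, *de*).
The final sound of *ipfib* is /b/, which is a voiced consonant, so the suffix is -gog, giving *ipfibgog*.

ipfibgog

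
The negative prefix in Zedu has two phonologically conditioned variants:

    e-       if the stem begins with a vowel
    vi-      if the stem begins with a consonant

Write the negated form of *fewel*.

vifewel

The first sound of *fewel* is /f/, which is a consonant, so the prefix is vi-, giving *vifewel*.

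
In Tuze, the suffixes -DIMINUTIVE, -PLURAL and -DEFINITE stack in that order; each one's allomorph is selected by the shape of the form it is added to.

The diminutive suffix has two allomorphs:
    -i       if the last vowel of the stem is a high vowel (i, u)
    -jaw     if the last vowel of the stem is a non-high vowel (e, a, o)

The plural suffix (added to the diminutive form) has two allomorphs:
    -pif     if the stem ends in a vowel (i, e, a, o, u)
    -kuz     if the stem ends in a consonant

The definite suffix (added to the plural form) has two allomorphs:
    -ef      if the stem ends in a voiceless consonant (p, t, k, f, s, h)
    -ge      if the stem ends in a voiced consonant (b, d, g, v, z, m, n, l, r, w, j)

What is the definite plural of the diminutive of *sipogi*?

sipogiipifef

*sipogi*: last vowel = /i/, a high vowel → -i → *sipogii*.
The final sound of the diminutive form *sipogii* is /i/, which is a vowel, so the plural suffix is -pif, giving *sipogiipif*.
The plural form *sipogiipif* — final consonant /f/ (voiceless) → -ef → *sipogiipifef*.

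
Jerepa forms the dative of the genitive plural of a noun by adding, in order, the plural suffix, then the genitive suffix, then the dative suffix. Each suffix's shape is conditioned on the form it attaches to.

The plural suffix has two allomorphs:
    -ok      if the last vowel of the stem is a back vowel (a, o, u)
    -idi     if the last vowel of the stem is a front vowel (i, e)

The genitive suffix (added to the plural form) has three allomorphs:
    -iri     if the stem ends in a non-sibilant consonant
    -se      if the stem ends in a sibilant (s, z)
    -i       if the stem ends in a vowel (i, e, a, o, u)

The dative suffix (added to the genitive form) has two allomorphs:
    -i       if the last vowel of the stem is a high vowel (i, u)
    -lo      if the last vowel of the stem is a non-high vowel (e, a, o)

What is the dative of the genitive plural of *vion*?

vionokirii

The last vowel of *vion* is /o/, which is a back vowel, so the plural suffix is -ok, giving *vionok*.
The plural form *vionok* — final sound /k/ (a non-sibilant consonant) → -iri → *vionokiri*.
The genitive form *vionokiri* — last vowel /i/ (a high vowel) → -i → *vionokirii*.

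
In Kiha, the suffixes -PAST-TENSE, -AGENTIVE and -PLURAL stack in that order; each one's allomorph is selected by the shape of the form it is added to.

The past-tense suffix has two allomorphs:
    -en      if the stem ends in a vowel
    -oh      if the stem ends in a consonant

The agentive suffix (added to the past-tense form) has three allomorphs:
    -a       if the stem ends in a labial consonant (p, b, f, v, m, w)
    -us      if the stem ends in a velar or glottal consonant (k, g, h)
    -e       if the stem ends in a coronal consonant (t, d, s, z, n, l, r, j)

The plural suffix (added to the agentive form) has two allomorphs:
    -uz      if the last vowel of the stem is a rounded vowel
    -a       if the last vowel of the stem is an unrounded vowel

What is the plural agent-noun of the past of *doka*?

*doka* — final sound /a/ (a vowel) → -en → *dokaen*.
The past-tense form *dokaen* — final consonant /n/ (coronal) → -e → *dokaene*.
The last vowel of the agentive form *dokaene* is /e/, which is an unrounded vowel, so the plural suffix is -a, giving *dokaenea*.

dokaenea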